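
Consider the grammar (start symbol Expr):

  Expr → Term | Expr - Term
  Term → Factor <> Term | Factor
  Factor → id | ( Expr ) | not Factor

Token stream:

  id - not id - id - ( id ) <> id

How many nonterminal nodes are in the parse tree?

[Expr [Expr [Expr [Expr [Term [Factor id]]] - [Term [Factor not [Factor id]]]] - [Term [Factor id]]] - [Term [Factor ( [Expr [Term [Factor id]]] )] <> [Term [Factor id]]]]

18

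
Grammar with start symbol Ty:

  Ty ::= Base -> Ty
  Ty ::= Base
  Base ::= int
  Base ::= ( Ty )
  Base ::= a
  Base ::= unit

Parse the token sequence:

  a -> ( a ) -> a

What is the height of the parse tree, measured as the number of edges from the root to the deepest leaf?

5

[Ty [Base a] -> [Ty [Base ( [Ty [Base a]] )] -> [Ty [Base a]]]]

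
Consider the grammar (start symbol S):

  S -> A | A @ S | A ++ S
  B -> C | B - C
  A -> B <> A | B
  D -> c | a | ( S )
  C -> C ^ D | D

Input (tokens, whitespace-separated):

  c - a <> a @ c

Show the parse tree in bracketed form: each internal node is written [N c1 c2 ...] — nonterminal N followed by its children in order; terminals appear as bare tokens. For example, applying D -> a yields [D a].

[S [A [B [B [C [D c]]] - [C [D a]]] <> [A [B [C [D a]]]]] @ [S [A [B [C [D c]]]]]]

S
A @ S
B <> A @ S
B - C <> A @ S
C - C <> A @ S
D - C <> A @ S
c - C <> A @ S
c - D <> A @ S
c - a <> A @ S
c - a <> B @ S
c - a <> C @ S
c - a <> D @ S
c - a <> a @ S
c - a <> a @ A
c - a <> a @ B
c - a <> a @ C
c - a <> a @ D
c - a <> a @ c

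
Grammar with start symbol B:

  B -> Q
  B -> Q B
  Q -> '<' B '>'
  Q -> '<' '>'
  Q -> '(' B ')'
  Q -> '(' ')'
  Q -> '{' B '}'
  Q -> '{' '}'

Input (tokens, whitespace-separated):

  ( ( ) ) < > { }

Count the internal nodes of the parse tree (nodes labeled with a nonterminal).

[B [Q ( [B [Q ( )]] )] [B [Q < >] [B [Q { }]]]]

8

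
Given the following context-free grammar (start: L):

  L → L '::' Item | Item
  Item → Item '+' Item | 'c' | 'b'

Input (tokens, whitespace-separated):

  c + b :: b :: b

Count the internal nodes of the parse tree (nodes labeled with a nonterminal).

8

[L [L [L [Item [Item c] + [Item b]]] :: [Item b]] :: [Item b]]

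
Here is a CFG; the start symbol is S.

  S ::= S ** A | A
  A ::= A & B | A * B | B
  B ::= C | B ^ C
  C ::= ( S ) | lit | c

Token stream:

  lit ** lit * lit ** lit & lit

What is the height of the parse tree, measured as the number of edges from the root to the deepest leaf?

6

[S [S [S [A [B [C lit]]]] ** [A [A [B [C lit]]] * [B [C lit]]]] ** [A [A [B [C lit]]] & [B [C lit]]]]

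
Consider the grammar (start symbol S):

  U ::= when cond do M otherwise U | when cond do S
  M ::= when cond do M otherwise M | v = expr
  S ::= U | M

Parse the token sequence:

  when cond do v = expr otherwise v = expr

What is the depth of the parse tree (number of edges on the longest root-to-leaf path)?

3

[S [M when cond do [M v = expr] otherwise [M v = expr]]]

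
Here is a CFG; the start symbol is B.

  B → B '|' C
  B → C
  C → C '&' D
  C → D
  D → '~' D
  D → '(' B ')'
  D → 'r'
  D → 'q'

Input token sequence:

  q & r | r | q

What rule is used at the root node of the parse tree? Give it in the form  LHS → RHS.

B → B '|' C

[B [B [B [C [C [D q]] & [D r]]] | [C [D r]]] | [C [D q]]]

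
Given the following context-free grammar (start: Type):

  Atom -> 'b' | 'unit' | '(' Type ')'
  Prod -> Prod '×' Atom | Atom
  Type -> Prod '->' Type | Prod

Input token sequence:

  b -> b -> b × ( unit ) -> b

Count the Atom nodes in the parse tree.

6

[Type [Prod [Atom b]] -> [Type [Prod [Atom b]] -> [Type [Prod [Prod [Atom b]] × [Atom ( [Type [Prod [Atom unit]]] )]] -> [Type [Prod [Atom b]]]]]]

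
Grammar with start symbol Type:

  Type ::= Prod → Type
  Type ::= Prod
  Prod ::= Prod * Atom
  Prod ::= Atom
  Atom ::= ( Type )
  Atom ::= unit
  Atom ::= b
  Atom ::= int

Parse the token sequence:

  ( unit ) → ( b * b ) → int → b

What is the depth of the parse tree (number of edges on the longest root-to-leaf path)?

[Type [Prod [Atom ( [Type [Prod [Atom unit]]] )]] → [Type [Prod [Atom ( [Type [Prod [Prod [Atom b]] * [Atom b]]] )]] → [Type [Prod [Atom int]] → [Type [Prod [Atom b]]]]]]

8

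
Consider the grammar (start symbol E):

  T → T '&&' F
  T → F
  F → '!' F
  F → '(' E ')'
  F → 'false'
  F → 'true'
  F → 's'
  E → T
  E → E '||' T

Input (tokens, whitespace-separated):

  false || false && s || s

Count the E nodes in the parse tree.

3

[E [E [E [T [F false]]] || [T [T [F false]] && [F s]]] || [T [F s]]]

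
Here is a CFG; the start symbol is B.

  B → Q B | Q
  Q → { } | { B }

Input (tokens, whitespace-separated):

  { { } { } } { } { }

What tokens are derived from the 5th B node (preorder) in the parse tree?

[B [Q { [B [Q { }] [B [Q { }]]] }] [B [Q { }] [B [Q { }]]]]

{ }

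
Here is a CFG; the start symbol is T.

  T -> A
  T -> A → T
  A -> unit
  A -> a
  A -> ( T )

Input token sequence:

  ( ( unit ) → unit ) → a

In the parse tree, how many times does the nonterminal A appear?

5

[T [A ( [T [A ( [T [A unit]] )] → [T [A unit]]] )] → [T [A a]]]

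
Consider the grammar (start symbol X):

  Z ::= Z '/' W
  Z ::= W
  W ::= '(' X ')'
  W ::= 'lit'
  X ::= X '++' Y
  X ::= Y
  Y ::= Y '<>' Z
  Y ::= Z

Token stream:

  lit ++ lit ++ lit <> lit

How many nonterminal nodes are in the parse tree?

[X [X [X [Y [Z [W lit]]]] ++ [Y [Z [W lit]]]] ++ [Y [Y [Z [W lit]]] <> [Z [W lit]]]]

15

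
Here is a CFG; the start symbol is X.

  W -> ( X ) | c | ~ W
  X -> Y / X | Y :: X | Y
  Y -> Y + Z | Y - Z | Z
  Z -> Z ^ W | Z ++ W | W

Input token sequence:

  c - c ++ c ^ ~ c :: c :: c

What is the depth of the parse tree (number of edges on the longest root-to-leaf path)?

[X [Y [Y [Z [W c]]] - [Z [Z [Z [W c]] ++ [W c]] ^ [W ~ [W c]]]] :: [X [Y [Z [W c]]] :: [X [Y [Z [W c]]]]]]

6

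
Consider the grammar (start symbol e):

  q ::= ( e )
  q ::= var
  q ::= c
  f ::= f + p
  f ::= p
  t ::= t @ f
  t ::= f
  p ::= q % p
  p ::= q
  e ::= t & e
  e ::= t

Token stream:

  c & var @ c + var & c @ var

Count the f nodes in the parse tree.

6

[e [t [f [p [q c]]]] & [e [t [t [f [p [q var]]]] @ [f [f [p [q c]]] + [p [q var]]]] & [e [t [t [f [p [q c]]]] @ [f [p [q var]]]]]]]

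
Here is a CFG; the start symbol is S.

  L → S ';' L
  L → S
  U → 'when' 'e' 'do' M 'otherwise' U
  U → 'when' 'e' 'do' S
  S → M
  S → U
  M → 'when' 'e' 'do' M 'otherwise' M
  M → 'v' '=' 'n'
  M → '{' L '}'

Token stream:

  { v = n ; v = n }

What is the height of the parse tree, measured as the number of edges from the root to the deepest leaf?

6

[S [M { [L [S [M v = n]] ; [L [S [M v = n]]]] }]]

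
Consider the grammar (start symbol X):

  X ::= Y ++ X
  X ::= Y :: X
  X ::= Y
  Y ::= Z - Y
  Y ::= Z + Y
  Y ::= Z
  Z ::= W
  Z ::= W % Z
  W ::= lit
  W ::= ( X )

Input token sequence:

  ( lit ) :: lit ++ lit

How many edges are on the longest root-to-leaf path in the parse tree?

8

[X [Y [Z [W ( [X [Y [Z [W lit]]]] )]]] :: [X [Y [Z [W lit]]] ++ [X [Y [Z [W lit]]]]]]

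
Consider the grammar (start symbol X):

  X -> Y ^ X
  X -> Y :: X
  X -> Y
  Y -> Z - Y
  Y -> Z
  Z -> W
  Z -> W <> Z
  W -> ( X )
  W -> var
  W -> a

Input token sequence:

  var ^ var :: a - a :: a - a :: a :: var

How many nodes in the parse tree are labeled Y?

8

[X [Y [Z [W var]]] ^ [X [Y [Z [W var]]] :: [X [Y [Z [W a]] - [Y [Z [W a]]]] :: [X [Y [Z [W a]] - [Y [Z [W a]]]] :: [X [Y [Z [W a]]] :: [X [Y [Z [W var]]]]]]]]]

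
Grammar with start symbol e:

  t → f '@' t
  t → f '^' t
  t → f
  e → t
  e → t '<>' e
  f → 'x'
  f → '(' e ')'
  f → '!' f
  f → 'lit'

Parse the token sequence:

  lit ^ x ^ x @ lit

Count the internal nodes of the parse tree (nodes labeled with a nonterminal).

9

[e [t [f lit] ^ [t [f x] ^ [t [f x] @ [t [f lit]]]]]]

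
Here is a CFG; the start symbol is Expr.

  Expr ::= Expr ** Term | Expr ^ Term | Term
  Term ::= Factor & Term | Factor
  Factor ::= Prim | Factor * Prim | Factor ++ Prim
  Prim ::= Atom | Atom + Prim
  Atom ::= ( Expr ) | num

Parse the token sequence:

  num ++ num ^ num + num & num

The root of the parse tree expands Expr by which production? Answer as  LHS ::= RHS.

[Expr [Expr [Term [Factor [Factor [Prim [Atom num]]] ++ [Prim [Atom num]]]]] ^ [Term [Factor [Prim [Atom num] + [Prim [Atom num]]]] & [Term [Factor [Prim [Atom num]]]]]]

Expr ::= Expr ^ Term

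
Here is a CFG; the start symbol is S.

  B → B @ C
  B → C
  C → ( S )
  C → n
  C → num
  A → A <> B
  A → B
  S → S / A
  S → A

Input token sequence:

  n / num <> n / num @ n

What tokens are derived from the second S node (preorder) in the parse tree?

n / num <> n

[S [S [S [A [B [C n]]]] / [A [A [B [C num]]] <> [B [C n]]]] / [A [B [B [C num]] @ [C n]]]]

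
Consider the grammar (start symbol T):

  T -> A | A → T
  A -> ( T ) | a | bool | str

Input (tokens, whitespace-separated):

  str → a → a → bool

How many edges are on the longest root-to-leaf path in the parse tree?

5

[T [A str] → [T [A a] → [T [A a] → [T [A bool]]]]]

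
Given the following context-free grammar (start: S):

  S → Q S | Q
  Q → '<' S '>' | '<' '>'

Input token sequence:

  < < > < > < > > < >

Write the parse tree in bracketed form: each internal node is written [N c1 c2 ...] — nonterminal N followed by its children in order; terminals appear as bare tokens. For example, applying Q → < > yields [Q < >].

[S [Q < [S [Q < >] [S [Q < >] [S [Q < >]]]] >] [S [Q < >]]]

S
Q S
< S > S
< Q S > S
< < > S > S
< < > Q S > S
< < > < > S > S
< < > < > Q > S
< < > < > < > > S
< < > < > < > > Q
< < > < > < > > < >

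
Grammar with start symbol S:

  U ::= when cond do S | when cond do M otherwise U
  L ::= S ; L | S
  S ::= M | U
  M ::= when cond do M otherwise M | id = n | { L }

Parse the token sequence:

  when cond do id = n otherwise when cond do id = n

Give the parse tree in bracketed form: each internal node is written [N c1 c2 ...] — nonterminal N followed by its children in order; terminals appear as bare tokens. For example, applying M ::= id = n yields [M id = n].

S
U
when cond do M otherwise U
when cond do id = n otherwise U
when cond do id = n otherwise when cond do S
when cond do id = n otherwise when cond do M
when cond do id = n otherwise when cond do id = n

[S [U when cond do [M id = n] otherwise [U when cond do [S [M id = n]]]]]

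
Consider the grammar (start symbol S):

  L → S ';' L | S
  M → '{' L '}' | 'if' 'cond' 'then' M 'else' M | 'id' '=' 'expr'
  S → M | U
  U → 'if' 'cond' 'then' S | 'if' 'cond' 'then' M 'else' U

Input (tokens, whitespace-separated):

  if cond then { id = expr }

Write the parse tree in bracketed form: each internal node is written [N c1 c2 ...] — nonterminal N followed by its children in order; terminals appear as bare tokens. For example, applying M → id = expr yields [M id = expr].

S
U
if cond then S
if cond then M
if cond then { L }
if cond then { S }
if cond then { M }
if cond then { id = expr }

[S [U if cond then [S [M { [L [S [M id = expr]]] }]]]]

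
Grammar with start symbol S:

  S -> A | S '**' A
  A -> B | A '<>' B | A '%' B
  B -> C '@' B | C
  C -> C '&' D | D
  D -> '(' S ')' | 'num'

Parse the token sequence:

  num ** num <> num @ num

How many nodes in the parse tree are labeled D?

4

[S [S [A [B [C [D num]]]]] ** [A [A [B [C [D num]]]] <> [B [C [D num]] @ [B [C [D num]]]]]]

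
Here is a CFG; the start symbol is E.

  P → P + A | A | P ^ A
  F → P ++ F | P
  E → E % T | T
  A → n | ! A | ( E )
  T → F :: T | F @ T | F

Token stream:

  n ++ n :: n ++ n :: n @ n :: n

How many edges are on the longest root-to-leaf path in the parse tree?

9

[E [T [F [P [A n]] ++ [F [P [A n]]]] :: [T [F [P [A n]] ++ [F [P [A n]]]] :: [T [F [P [A n]]] @ [T [F [P [A n]]] :: [T [F [P [A n]]]]]]]]]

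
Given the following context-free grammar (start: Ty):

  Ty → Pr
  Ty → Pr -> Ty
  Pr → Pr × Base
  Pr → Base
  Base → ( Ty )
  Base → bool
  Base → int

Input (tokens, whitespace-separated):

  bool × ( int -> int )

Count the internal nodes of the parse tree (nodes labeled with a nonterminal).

11

[Ty [Pr [Pr [Base bool]] × [Base ( [Ty [Pr [Base int]] -> [Ty [Pr [Base int]]]] )]]]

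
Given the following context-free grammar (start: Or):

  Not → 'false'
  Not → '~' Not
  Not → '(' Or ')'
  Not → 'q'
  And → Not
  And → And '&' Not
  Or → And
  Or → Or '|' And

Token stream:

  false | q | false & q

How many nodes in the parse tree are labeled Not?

[Or [Or [Or [And [Not false]]] | [And [Not q]]] | [And [And [Not false]] & [Not q]]]

4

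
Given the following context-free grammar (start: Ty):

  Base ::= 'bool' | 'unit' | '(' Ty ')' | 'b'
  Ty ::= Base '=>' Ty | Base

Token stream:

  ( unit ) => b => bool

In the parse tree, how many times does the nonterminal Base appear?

[Ty [Base ( [Ty [Base unit]] )] => [Ty [Base b] => [Ty [Base bool]]]]

4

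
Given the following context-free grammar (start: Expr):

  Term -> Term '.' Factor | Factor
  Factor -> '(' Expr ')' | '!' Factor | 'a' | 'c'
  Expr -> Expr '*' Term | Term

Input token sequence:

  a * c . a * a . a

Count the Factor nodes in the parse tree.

5

[Expr [Expr [Expr [Term [Factor a]]] * [Term [Term [Factor c]] . [Factor a]]] * [Term [Term [Factor a]] . [Factor a]]]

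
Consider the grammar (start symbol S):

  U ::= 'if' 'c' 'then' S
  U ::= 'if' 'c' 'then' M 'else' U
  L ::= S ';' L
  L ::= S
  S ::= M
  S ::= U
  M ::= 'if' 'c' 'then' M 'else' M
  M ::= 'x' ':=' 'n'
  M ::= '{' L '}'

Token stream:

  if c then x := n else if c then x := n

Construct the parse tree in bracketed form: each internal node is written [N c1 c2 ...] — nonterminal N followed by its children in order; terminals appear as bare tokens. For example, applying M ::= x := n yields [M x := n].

[S [U if c then [M x := n] else [U if c then [S [M x := n]]]]]

S
U
if c then M else U
if c then x := n else U
if c then x := n else if c then S
if c then x := n else if c then M
if c then x := n else if c then x := n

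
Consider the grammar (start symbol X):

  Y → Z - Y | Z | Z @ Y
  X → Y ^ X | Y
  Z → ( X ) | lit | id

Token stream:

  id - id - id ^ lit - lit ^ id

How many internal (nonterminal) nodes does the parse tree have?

[X [Y [Z id] - [Y [Z id] - [Y [Z id]]]] ^ [X [Y [Z lit] - [Y [Z lit]]] ^ [X [Y [Z id]]]]]

15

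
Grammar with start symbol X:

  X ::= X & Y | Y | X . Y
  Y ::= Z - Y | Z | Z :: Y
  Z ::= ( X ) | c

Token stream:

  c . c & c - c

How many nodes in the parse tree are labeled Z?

[X [X [X [Y [Z c]]] . [Y [Z c]]] & [Y [Z c] - [Y [Z c]]]]

4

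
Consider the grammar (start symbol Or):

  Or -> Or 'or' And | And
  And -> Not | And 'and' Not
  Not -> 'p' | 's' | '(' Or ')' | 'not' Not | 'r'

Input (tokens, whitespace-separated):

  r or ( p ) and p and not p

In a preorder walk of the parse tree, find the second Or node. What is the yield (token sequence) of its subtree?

[Or [Or [And [Not r]]] or [And [And [And [Not ( [Or [And [Not p]]] )]] and [Not p]] and [Not not [Not p]]]]

r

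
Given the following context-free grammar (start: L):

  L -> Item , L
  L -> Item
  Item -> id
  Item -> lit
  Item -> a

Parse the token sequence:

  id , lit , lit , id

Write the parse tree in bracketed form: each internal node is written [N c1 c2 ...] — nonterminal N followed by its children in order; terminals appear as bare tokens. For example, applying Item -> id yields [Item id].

[L [Item id] , [L [Item lit] , [L [Item lit] , [L [Item id]]]]]

L
Item , L
id , L
id , Item , L
id , lit , L
id , lit , Item , L
id , lit , lit , L
id , lit , lit , Item
id , lit , lit , id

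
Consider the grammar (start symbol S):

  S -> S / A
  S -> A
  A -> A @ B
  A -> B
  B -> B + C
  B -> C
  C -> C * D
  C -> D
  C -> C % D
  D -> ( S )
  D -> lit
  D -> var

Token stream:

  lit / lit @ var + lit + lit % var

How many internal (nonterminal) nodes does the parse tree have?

22

[S [S [A [B [C [D lit]]]]] / [A [A [B [C [D lit]]]] @ [B [B [B [C [D var]]] + [C [D lit]]] + [C [C [D lit]] % [D var]]]]]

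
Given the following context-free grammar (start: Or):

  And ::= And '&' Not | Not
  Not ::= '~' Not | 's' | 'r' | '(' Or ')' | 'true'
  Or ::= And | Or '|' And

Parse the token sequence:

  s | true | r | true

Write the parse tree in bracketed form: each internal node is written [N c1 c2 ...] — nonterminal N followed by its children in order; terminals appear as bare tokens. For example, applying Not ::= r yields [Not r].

Or
Or | And
Or | And | And
Or | And | And | And
And | And | And | And
Not | And | And | And
s | And | And | And
s | Not | And | And
s | true | And | And
s | true | Not | And
s | true | r | And
s | true | r | Not
s | true | r | true

[Or [Or [Or [Or [And [Not s]]] | [And [Not true]]] | [And [Not r]]] | [And [Not true]]]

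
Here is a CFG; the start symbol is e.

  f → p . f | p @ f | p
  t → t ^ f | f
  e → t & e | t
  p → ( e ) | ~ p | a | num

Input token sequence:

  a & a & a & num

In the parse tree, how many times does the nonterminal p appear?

[e [t [f [p a]]] & [e [t [f [p a]]] & [e [t [f [p a]]] & [e [t [f [p num]]]]]]]

4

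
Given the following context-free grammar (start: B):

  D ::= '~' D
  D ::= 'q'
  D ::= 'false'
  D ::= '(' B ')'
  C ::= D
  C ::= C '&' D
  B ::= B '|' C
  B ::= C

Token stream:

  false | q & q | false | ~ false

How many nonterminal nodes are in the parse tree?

15

[B [B [B [B [C [D false]]] | [C [C [D q]] & [D q]]] | [C [D false]]] | [C [D ~ [D false]]]]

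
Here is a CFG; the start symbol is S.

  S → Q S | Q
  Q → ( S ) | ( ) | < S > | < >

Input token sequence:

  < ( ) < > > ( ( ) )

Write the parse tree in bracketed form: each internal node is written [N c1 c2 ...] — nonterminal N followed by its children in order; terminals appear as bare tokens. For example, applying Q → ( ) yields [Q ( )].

S
Q S
< S > S
< Q S > S
< ( ) S > S
< ( ) Q > S
< ( ) < > > S
< ( ) < > > Q
< ( ) < > > ( S )
< ( ) < > > ( Q )
< ( ) < > > ( ( ) )

[S [Q < [S [Q ( )] [S [Q < >]]] >] [S [Q ( [S [Q ( )]] )]]]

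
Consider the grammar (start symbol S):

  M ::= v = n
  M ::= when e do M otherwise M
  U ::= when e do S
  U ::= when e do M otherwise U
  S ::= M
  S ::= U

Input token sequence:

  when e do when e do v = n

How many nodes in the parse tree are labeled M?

1

[S [U when e do [S [U when e do [S [M v = n]]]]]]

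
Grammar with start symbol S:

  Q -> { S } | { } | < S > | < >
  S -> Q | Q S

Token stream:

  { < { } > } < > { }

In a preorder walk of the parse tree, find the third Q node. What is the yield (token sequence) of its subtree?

{ }

[S [Q { [S [Q < [S [Q { }]] >]] }] [S [Q < >] [S [Q { }]]]]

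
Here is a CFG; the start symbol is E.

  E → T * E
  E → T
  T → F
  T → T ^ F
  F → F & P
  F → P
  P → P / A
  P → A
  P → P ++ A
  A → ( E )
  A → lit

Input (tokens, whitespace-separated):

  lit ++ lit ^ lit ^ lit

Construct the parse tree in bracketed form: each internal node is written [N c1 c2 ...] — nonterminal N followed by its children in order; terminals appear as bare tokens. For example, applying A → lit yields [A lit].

E
T
T ^ F
T ^ F ^ F
F ^ F ^ F
P ^ F ^ F
P ++ A ^ F ^ F
A ++ A ^ F ^ F
lit ++ A ^ F ^ F
lit ++ lit ^ F ^ F
lit ++ lit ^ P ^ F
lit ++ lit ^ A ^ F
lit ++ lit ^ lit ^ F
lit ++ lit ^ lit ^ P
lit ++ lit ^ lit ^ A
lit ++ lit ^ lit ^ lit

[E [T [T [T [F [P [P [A lit]] ++ [A lit]]]] ^ [F [P [A lit]]]] ^ [F [P [A lit]]]]]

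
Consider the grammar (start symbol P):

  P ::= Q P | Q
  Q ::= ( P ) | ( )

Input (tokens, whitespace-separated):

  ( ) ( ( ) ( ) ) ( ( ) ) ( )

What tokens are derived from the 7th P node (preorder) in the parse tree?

( )

[P [Q ( )] [P [Q ( [P [Q ( )] [P [Q ( )]]] )] [P [Q ( [P [Q ( )]] )] [P [Q ( )]]]]]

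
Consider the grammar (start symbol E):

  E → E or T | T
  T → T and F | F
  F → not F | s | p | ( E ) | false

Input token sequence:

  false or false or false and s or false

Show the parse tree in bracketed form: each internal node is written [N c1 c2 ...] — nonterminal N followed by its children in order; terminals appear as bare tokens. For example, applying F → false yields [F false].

[E [E [E [E [T [F false]]] or [T [F false]]] or [T [T [F false]] and [F s]]] or [T [F false]]]

E
E or T
E or T or T
E or T or T or T
T or T or T or T
F or T or T or T
false or T or T or T
false or F or T or T
false or false or T or T
false or false or T and F or T
false or false or F and F or T
false or false or false and F or T
false or false or false and s or T
false or false or false and s or F
false or false or false and s or false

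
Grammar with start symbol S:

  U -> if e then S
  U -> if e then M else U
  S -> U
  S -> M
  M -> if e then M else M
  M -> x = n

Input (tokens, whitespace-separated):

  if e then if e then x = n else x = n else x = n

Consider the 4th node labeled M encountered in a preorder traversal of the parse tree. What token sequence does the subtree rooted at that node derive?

[S [M if e then [M if e then [M x = n] else [M x = n]] else [M x = n]]]

x = n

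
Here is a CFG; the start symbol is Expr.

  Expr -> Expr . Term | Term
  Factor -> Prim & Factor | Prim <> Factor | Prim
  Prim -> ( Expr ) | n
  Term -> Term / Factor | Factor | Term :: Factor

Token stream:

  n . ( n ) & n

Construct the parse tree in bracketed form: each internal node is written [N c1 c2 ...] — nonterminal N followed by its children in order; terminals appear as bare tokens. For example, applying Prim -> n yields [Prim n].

Expr
Expr . Term
Term . Term
Factor . Term
Prim . Term
n . Term
n . Factor
n . Prim & Factor
n . ( Expr ) & Factor
n . ( Term ) & Factor
n . ( Factor ) & Factor
n . ( Prim ) & Factor
n . ( n ) & Factor
n . ( n ) & Prim
n . ( n ) & n

[Expr [Expr [Term [Factor [Prim n]]]] . [Term [Factor [Prim ( [Expr [Term [Factor [Prim n]]]] )] & [Factor [Prim n]]]]]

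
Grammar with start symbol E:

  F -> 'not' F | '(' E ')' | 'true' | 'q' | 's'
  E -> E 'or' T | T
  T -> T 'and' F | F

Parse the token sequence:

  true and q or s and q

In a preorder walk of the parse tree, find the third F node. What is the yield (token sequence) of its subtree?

[E [E [T [T [F true]] and [F q]]] or [T [T [F s]] and [F q]]]

s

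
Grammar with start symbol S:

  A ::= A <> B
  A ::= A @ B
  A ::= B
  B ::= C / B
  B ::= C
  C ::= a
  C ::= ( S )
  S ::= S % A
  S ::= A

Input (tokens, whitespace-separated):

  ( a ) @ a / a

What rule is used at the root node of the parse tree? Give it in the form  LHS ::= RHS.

[S [A [A [B [C ( [S [A [B [C a]]]] )]]] @ [B [C a] / [B [C a]]]]]

S ::= A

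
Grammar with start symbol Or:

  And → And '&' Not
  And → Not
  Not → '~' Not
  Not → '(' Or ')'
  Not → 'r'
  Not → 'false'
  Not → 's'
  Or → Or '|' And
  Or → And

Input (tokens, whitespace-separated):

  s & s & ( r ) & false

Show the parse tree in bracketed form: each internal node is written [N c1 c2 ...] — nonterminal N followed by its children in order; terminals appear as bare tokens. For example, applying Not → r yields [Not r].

[Or [And [And [And [And [Not s]] & [Not s]] & [Not ( [Or [And [Not r]]] )]] & [Not false]]]

Or
And
And & Not
And & Not & Not
And & Not & Not & Not
Not & Not & Not & Not
s & Not & Not & Not
s & s & Not & Not
s & s & ( Or ) & Not
s & s & ( And ) & Not
s & s & ( Not ) & Not
s & s & ( r ) & Not
s & s & ( r ) & false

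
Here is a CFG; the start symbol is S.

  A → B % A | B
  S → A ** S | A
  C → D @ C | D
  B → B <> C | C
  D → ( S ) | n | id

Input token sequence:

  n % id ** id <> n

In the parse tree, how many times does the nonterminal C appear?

[S [A [B [C [D n]]] % [A [B [C [D id]]]]] ** [S [A [B [B [C [D id]]] <> [C [D n]]]]]]

4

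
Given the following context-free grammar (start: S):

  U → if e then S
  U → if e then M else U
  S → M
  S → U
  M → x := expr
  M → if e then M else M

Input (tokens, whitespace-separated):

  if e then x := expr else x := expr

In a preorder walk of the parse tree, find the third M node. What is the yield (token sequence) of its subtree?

x := expr

[S [M if e then [M x := expr] else [M x := expr]]]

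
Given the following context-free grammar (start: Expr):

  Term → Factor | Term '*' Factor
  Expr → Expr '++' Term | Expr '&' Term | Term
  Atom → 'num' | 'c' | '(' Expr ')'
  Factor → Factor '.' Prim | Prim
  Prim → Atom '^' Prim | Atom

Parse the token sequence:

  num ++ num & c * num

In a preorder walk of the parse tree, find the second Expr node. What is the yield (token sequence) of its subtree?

num ++ num

[Expr [Expr [Expr [Term [Factor [Prim [Atom num]]]]] ++ [Term [Factor [Prim [Atom num]]]]] & [Term [Term [Factor [Prim [Atom c]]]] * [Factor [Prim [Atom num]]]]]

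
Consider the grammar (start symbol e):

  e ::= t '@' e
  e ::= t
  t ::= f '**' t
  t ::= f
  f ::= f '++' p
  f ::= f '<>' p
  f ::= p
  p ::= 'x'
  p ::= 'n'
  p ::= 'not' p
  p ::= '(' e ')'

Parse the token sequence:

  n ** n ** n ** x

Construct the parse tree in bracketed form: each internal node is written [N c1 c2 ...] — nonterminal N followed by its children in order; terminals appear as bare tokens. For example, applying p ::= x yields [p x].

e
t
f ** t
p ** t
n ** t
n ** f ** t
n ** p ** t
n ** n ** t
n ** n ** f ** t
n ** n ** p ** t
n ** n ** n ** t
n ** n ** n ** f
n ** n ** n ** p
n ** n ** n ** x

[e [t [f [p n]] ** [t [f [p n]] ** [t [f [p n]] ** [t [f [p x]]]]]]]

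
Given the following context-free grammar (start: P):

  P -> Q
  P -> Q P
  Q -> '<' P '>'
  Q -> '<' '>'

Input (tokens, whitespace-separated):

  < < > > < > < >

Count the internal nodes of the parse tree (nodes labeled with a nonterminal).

8

[P [Q < [P [Q < >]] >] [P [Q < >] [P [Q < >]]]]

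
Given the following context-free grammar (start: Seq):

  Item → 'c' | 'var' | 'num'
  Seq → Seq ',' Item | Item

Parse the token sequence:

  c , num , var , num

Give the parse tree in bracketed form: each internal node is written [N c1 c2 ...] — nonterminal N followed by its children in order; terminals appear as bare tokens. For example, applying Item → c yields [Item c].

Seq
Seq , Item
Seq , Item , Item
Seq , Item , Item , Item
Item , Item , Item , Item
c , Item , Item , Item
c , num , Item , Item
c , num , var , Item
c , num , var , num

[Seq [Seq [Seq [Seq [Item c]] , [Item num]] , [Item var]] , [Item num]]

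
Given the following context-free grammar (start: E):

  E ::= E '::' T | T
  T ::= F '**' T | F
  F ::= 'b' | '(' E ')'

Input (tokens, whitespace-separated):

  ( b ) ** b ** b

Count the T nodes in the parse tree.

4

[E [T [F ( [E [T [F b]]] )] ** [T [F b] ** [T [F b]]]]]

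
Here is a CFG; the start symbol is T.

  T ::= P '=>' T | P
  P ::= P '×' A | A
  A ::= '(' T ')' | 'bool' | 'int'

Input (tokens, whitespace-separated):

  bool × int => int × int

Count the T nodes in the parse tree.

2

[T [P [P [A bool]] × [A int]] => [T [P [P [A int]] × [A int]]]]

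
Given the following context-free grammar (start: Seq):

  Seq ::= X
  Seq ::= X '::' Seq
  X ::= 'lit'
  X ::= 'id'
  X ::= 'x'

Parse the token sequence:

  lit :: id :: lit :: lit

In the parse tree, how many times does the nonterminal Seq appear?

4

[Seq [X lit] :: [Seq [X id] :: [Seq [X lit] :: [Seq [X lit]]]]]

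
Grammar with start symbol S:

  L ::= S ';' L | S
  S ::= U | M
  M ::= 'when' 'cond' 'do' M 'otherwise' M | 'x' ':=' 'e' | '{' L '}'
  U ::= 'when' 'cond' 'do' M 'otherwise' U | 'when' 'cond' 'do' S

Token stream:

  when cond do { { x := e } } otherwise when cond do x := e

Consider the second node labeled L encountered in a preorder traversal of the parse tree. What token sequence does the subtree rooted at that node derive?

[S [U when cond do [M { [L [S [M { [L [S [M x := e]]] }]]] }] otherwise [U when cond do [S [M x := e]]]]]

x := e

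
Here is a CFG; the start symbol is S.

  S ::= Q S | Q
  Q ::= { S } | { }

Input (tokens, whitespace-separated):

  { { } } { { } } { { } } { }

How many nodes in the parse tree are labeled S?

[S [Q { [S [Q { }]] }] [S [Q { [S [Q { }]] }] [S [Q { [S [Q { }]] }] [S [Q { }]]]]]

7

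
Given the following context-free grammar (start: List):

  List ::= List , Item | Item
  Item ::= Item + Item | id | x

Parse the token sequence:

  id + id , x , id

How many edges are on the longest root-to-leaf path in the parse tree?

5

[List [List [List [Item [Item id] + [Item id]]] , [Item x]] , [Item id]]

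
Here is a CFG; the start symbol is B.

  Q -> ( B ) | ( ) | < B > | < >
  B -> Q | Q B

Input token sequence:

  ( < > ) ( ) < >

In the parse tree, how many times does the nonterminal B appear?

[B [Q ( [B [Q < >]] )] [B [Q ( )] [B [Q < >]]]]

4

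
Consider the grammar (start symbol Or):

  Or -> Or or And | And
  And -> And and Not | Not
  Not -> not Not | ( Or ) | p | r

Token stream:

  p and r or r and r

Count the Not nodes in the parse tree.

4

[Or [Or [And [And [Not p]] and [Not r]]] or [And [And [Not r]] and [Not r]]]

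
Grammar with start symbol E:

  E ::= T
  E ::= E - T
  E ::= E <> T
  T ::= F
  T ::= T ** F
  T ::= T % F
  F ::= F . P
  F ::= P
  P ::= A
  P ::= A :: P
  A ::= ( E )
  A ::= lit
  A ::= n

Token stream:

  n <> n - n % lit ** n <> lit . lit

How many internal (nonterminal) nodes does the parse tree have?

31

[E [E [E [E [T [F [P [A n]]]]] <> [T [F [P [A n]]]]] - [T [T [T [F [P [A n]]]] % [F [P [A lit]]]] ** [F [P [A n]]]]] <> [T [F [F [P [A lit]]] . [P [A lit]]]]]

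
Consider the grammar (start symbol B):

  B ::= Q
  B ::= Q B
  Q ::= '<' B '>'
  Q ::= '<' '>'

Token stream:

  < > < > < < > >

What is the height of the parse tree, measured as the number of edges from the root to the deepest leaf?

6

[B [Q < >] [B [Q < >] [B [Q < [B [Q < >]] >]]]]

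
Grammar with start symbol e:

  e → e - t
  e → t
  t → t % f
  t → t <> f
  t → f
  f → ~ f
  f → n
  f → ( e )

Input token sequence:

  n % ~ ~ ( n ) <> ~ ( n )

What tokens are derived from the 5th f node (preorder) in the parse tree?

n

[e [t [t [t [f n]] % [f ~ [f ~ [f ( [e [t [f n]]] )]]]] <> [f ~ [f ( [e [t [f n]]] )]]]]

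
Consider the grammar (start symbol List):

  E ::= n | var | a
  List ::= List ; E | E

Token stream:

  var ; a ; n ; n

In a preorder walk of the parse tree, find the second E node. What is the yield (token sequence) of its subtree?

a

[List [List [List [List [E var]] ; [E a]] ; [E n]] ; [E n]]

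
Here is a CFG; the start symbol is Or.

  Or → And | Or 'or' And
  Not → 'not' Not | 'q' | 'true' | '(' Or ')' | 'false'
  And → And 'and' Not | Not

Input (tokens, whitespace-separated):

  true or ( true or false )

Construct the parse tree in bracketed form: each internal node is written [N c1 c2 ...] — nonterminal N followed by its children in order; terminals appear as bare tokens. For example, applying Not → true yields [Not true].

[Or [Or [And [Not true]]] or [And [Not ( [Or [Or [And [Not true]]] or [And [Not false]]] )]]]

Or
Or or And
And or And
Not or And
true or And
true or Not
true or ( Or )
true or ( Or or And )
true or ( And or And )
true or ( Not or And )
true or ( true or And )
true or ( true or Not )
true or ( true or false )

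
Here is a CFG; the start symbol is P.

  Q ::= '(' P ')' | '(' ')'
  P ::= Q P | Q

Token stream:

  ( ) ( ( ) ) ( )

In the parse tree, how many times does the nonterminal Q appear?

[P [Q ( )] [P [Q ( [P [Q ( )]] )] [P [Q ( )]]]]

4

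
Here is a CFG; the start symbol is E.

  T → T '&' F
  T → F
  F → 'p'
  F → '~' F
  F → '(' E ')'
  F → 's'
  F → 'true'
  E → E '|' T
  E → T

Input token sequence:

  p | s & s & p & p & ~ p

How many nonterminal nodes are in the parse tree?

15

[E [E [T [F p]]] | [T [T [T [T [T [F s]] & [F s]] & [F p]] & [F p]] & [F ~ [F p]]]]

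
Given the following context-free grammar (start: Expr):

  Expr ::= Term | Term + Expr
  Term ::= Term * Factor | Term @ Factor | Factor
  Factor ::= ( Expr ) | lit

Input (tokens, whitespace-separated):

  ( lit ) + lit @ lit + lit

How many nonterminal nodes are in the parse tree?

14

[Expr [Term [Factor ( [Expr [Term [Factor lit]]] )]] + [Expr [Term [Term [Factor lit]] @ [Factor lit]] + [Expr [Term [Factor lit]]]]]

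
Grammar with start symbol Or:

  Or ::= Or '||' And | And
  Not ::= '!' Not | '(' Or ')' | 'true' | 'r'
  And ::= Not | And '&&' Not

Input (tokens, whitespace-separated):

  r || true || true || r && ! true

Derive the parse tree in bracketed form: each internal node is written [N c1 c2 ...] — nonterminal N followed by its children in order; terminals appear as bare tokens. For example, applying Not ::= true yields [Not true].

Or
Or || And
Or || And || And
Or || And || And || And
And || And || And || And
Not || And || And || And
r || And || And || And
r || Not || And || And
r || true || And || And
r || true || Not || And
r || true || true || And
r || true || true || And && Not
r || true || true || Not && Not
r || true || true || r && Not
r || true || true || r && ! Not
r || true || true || r && ! true

[Or [Or [Or [Or [And [Not r]]] || [And [Not true]]] || [And [Not true]]] || [And [And [Not r]] && [Not ! [Not true]]]]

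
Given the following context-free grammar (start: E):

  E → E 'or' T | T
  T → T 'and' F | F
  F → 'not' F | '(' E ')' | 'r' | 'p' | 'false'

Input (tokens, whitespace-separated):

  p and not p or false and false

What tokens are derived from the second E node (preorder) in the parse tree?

p and not p

[E [E [T [T [F p]] and [F not [F p]]]] or [T [T [F false]] and [F false]]]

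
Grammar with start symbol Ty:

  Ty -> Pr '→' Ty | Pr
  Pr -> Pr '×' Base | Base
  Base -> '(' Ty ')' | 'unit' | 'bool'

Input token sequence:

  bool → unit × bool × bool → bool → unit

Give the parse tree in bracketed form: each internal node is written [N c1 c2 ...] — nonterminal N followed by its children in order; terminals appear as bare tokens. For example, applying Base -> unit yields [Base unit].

[Ty [Pr [Base bool]] → [Ty [Pr [Pr [Pr [Base unit]] × [Base bool]] × [Base bool]] → [Ty [Pr [Base bool]] → [Ty [Pr [Base unit]]]]]]

Ty
Pr → Ty
Base → Ty
bool → Ty
bool → Pr → Ty
bool → Pr × Base → Ty
bool → Pr × Base × Base → Ty
bool → Base × Base × Base → Ty
bool → unit × Base × Base → Ty
bool → unit × bool × Base → Ty
bool → unit × bool × bool → Ty
bool → unit × bool × bool → Pr → Ty
bool → unit × bool × bool → Base → Ty
bool → unit × bool × bool → bool → Ty
bool → unit × bool × bool → bool → Pr
bool → unit × bool × bool → bool → Base
bool → unit × bool × bool → bool → unit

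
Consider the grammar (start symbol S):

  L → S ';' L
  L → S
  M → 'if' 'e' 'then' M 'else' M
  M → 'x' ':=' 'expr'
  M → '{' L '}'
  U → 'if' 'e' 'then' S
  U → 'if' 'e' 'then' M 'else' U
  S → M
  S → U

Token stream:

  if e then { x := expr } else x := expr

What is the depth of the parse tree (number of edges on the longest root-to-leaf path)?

[S [M if e then [M { [L [S [M x := expr]]] }] else [M x := expr]]]

6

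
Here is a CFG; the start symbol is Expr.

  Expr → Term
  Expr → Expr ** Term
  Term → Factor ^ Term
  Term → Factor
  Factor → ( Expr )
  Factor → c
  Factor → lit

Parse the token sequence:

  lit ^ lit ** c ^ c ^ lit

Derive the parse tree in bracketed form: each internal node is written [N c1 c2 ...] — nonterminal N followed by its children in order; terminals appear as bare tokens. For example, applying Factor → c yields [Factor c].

[Expr [Expr [Term [Factor lit] ^ [Term [Factor lit]]]] ** [Term [Factor c] ^ [Term [Factor c] ^ [Term [Factor lit]]]]]

Expr
Expr ** Term
Term ** Term
Factor ^ Term ** Term
lit ^ Term ** Term
lit ^ Factor ** Term
lit ^ lit ** Term
lit ^ lit ** Factor ^ Term
lit ^ lit ** c ^ Term
lit ^ lit ** c ^ Factor ^ Term
lit ^ lit ** c ^ c ^ Term
lit ^ lit ** c ^ c ^ Factor
lit ^ lit ** c ^ c ^ lit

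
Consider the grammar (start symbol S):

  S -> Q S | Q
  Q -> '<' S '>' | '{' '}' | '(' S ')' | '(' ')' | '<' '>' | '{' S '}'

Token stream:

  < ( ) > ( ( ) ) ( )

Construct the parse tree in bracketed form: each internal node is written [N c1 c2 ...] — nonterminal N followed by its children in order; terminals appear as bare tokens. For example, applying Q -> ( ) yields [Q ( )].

S
Q S
< S > S
< Q > S
< ( ) > S
< ( ) > Q S
< ( ) > ( S ) S
< ( ) > ( Q ) S
< ( ) > ( ( ) ) S
< ( ) > ( ( ) ) Q
< ( ) > ( ( ) ) ( )

[S [Q < [S [Q ( )]] >] [S [Q ( [S [Q ( )]] )] [S [Q ( )]]]]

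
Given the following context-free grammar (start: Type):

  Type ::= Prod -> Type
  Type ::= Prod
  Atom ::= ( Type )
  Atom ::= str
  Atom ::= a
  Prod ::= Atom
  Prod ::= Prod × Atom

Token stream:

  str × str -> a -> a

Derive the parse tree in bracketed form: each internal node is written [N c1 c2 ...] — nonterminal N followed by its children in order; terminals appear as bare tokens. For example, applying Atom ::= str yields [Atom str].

Type
Prod -> Type
Prod × Atom -> Type
Atom × Atom -> Type
str × Atom -> Type
str × str -> Type
str × str -> Prod -> Type
str × str -> Atom -> Type
str × str -> a -> Type
str × str -> a -> Prod
str × str -> a -> Atom
str × str -> a -> a

[Type [Prod [Prod [Atom str]] × [Atom str]] -> [Type [Prod [Atom a]] -> [Type [Prod [Atom a]]]]]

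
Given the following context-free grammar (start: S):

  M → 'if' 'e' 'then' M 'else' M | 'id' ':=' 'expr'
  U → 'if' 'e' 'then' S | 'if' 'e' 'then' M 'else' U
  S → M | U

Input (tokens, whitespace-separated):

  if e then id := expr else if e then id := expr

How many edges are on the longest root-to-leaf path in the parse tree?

5

[S [U if e then [M id := expr] else [U if e then [S [M id := expr]]]]]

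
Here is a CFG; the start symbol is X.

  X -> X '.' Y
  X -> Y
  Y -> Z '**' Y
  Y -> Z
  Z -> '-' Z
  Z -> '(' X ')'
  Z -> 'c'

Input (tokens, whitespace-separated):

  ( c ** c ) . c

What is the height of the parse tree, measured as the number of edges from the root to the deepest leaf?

8

[X [X [Y [Z ( [X [Y [Z c] ** [Y [Z c]]]] )]]] . [Y [Z c]]]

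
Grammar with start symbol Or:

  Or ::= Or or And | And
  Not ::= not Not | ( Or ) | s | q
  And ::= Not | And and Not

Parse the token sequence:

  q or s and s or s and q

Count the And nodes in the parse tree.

5

[Or [Or [Or [And [Not q]]] or [And [And [Not s]] and [Not s]]] or [And [And [Not s]] and [Not q]]]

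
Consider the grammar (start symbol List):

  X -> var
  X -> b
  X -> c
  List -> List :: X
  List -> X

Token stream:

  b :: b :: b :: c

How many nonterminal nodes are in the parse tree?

[List [List [List [List [X b]] :: [X b]] :: [X b]] :: [X c]]

8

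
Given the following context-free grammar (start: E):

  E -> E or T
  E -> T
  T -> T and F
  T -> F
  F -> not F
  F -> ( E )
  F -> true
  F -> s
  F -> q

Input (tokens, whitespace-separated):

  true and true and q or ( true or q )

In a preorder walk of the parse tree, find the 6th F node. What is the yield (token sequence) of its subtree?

[E [E [T [T [T [F true]] and [F true]] and [F q]]] or [T [F ( [E [E [T [F true]]] or [T [F q]]] )]]]

q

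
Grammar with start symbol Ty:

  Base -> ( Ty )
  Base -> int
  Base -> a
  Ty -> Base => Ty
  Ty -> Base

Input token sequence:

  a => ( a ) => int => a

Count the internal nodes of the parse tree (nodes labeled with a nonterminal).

10

[Ty [Base a] => [Ty [Base ( [Ty [Base a]] )] => [Ty [Base int] => [Ty [Base a]]]]]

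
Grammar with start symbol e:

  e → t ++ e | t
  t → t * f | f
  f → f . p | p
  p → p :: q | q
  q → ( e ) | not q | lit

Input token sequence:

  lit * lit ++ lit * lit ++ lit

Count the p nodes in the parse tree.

5

[e [t [t [f [p [q lit]]]] * [f [p [q lit]]]] ++ [e [t [t [f [p [q lit]]]] * [f [p [q lit]]]] ++ [e [t [f [p [q lit]]]]]]]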